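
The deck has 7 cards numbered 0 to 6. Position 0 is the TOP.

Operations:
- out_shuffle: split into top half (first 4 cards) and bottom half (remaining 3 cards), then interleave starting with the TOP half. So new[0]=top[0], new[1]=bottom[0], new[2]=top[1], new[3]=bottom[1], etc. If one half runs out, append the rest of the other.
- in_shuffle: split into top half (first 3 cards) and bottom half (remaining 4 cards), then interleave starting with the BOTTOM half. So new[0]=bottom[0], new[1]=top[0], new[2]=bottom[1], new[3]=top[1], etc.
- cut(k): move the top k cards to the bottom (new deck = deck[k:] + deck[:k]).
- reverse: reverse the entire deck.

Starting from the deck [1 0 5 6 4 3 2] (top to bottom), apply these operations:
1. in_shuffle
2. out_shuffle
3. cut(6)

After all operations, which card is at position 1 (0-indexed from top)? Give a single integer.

After op 1 (in_shuffle): [6 1 4 0 3 5 2]
After op 2 (out_shuffle): [6 3 1 5 4 2 0]
After op 3 (cut(6)): [0 6 3 1 5 4 2]
Position 1: card 6.

Answer: 6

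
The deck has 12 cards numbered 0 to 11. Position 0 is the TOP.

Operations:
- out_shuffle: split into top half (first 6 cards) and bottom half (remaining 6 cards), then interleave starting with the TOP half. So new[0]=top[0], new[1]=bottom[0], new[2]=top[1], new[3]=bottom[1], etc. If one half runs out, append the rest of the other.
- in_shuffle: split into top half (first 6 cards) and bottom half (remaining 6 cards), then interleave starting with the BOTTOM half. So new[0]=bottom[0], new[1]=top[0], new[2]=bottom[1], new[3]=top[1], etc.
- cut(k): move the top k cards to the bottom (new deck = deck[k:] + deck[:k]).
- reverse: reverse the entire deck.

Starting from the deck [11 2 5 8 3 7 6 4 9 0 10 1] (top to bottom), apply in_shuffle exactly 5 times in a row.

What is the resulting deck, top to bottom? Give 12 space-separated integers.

After op 1 (in_shuffle): [6 11 4 2 9 5 0 8 10 3 1 7]
After op 2 (in_shuffle): [0 6 8 11 10 4 3 2 1 9 7 5]
After op 3 (in_shuffle): [3 0 2 6 1 8 9 11 7 10 5 4]
After op 4 (in_shuffle): [9 3 11 0 7 2 10 6 5 1 4 8]
After op 5 (in_shuffle): [10 9 6 3 5 11 1 0 4 7 8 2]

Answer: 10 9 6 3 5 11 1 0 4 7 8 2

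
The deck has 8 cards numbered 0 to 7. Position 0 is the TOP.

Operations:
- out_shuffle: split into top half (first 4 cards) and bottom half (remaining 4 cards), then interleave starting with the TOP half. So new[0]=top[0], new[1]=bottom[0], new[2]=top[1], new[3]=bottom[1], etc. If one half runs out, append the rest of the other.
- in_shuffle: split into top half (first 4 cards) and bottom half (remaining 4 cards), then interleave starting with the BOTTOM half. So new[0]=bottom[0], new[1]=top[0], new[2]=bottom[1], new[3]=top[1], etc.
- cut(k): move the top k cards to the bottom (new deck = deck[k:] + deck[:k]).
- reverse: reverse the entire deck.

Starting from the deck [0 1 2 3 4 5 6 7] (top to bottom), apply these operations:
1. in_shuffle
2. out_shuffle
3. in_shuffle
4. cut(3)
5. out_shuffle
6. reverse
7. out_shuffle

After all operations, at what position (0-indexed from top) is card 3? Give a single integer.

Answer: 2

Derivation:
After op 1 (in_shuffle): [4 0 5 1 6 2 7 3]
After op 2 (out_shuffle): [4 6 0 2 5 7 1 3]
After op 3 (in_shuffle): [5 4 7 6 1 0 3 2]
After op 4 (cut(3)): [6 1 0 3 2 5 4 7]
After op 5 (out_shuffle): [6 2 1 5 0 4 3 7]
After op 6 (reverse): [7 3 4 0 5 1 2 6]
After op 7 (out_shuffle): [7 5 3 1 4 2 0 6]
Card 3 is at position 2.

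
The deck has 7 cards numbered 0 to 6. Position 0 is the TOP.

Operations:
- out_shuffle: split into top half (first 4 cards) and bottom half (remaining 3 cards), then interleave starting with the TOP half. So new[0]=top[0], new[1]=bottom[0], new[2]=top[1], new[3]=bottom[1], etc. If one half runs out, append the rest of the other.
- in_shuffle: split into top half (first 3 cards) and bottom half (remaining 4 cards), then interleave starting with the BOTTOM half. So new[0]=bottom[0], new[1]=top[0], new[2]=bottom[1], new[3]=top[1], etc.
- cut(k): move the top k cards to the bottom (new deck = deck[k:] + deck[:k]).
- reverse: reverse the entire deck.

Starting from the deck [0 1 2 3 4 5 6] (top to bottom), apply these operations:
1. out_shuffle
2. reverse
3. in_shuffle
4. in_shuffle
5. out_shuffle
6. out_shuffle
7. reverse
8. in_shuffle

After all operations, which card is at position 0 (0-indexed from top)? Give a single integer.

After op 1 (out_shuffle): [0 4 1 5 2 6 3]
After op 2 (reverse): [3 6 2 5 1 4 0]
After op 3 (in_shuffle): [5 3 1 6 4 2 0]
After op 4 (in_shuffle): [6 5 4 3 2 1 0]
After op 5 (out_shuffle): [6 2 5 1 4 0 3]
After op 6 (out_shuffle): [6 4 2 0 5 3 1]
After op 7 (reverse): [1 3 5 0 2 4 6]
After op 8 (in_shuffle): [0 1 2 3 4 5 6]
Position 0: card 0.

Answer: 0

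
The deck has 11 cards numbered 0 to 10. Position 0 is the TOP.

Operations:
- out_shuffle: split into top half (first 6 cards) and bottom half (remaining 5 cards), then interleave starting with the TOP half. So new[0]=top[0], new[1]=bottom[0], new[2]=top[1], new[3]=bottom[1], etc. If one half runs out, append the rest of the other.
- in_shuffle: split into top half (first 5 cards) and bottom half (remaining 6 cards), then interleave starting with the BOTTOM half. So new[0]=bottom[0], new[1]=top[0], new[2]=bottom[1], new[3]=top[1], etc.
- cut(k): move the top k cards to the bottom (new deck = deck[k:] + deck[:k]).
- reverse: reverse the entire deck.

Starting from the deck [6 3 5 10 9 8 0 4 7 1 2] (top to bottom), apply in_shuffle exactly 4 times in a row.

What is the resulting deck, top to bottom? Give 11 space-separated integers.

After op 1 (in_shuffle): [8 6 0 3 4 5 7 10 1 9 2]
After op 2 (in_shuffle): [5 8 7 6 10 0 1 3 9 4 2]
After op 3 (in_shuffle): [0 5 1 8 3 7 9 6 4 10 2]
After op 4 (in_shuffle): [7 0 9 5 6 1 4 8 10 3 2]

Answer: 7 0 9 5 6 1 4 8 10 3 2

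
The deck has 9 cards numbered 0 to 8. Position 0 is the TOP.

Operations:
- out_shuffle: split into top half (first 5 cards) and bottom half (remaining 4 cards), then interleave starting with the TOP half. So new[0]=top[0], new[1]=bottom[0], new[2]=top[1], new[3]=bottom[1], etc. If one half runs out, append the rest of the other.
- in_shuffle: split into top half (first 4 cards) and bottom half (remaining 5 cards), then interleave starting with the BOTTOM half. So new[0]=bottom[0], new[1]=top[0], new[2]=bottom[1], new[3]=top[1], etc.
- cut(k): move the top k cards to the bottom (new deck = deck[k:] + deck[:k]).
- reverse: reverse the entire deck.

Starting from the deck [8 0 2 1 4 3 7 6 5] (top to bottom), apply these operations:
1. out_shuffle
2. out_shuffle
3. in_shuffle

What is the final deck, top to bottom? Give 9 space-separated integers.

Answer: 0 8 5 6 7 3 4 1 2

Derivation:
After op 1 (out_shuffle): [8 3 0 7 2 6 1 5 4]
After op 2 (out_shuffle): [8 6 3 1 0 5 7 4 2]
After op 3 (in_shuffle): [0 8 5 6 7 3 4 1 2]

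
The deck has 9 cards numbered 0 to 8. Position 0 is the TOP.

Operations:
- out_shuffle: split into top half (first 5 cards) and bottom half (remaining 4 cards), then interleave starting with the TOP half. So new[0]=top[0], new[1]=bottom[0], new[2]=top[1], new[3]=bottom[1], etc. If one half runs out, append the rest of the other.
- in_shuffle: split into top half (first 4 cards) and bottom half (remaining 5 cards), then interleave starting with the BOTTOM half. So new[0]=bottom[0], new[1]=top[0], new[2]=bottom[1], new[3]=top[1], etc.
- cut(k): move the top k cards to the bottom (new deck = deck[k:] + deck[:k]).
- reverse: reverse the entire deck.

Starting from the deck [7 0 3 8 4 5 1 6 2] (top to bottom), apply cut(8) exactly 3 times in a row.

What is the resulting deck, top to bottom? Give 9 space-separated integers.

After op 1 (cut(8)): [2 7 0 3 8 4 5 1 6]
After op 2 (cut(8)): [6 2 7 0 3 8 4 5 1]
After op 3 (cut(8)): [1 6 2 7 0 3 8 4 5]

Answer: 1 6 2 7 0 3 8 4 5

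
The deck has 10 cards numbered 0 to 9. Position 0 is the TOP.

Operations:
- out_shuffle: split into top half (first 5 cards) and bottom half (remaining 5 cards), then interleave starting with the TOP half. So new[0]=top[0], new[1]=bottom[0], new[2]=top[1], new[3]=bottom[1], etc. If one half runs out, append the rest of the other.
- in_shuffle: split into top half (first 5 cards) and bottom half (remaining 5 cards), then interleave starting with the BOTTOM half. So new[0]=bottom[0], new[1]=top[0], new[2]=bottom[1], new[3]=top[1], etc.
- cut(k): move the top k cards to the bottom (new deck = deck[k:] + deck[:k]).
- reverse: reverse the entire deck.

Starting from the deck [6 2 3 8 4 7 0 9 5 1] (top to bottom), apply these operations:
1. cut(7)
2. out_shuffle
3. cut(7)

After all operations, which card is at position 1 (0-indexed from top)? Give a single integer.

After op 1 (cut(7)): [9 5 1 6 2 3 8 4 7 0]
After op 2 (out_shuffle): [9 3 5 8 1 4 6 7 2 0]
After op 3 (cut(7)): [7 2 0 9 3 5 8 1 4 6]
Position 1: card 2.

Answer: 2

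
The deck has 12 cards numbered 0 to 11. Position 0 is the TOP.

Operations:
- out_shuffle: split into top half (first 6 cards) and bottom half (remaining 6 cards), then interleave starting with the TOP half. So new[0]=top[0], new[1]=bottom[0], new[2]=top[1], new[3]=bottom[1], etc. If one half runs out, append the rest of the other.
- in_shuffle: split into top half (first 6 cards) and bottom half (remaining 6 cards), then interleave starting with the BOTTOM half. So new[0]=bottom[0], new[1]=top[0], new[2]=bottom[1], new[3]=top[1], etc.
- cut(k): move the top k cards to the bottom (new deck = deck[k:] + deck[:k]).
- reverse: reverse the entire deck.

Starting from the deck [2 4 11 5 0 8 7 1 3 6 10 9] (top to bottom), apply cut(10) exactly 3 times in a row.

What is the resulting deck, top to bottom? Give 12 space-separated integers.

Answer: 7 1 3 6 10 9 2 4 11 5 0 8

Derivation:
After op 1 (cut(10)): [10 9 2 4 11 5 0 8 7 1 3 6]
After op 2 (cut(10)): [3 6 10 9 2 4 11 5 0 8 7 1]
After op 3 (cut(10)): [7 1 3 6 10 9 2 4 11 5 0 8]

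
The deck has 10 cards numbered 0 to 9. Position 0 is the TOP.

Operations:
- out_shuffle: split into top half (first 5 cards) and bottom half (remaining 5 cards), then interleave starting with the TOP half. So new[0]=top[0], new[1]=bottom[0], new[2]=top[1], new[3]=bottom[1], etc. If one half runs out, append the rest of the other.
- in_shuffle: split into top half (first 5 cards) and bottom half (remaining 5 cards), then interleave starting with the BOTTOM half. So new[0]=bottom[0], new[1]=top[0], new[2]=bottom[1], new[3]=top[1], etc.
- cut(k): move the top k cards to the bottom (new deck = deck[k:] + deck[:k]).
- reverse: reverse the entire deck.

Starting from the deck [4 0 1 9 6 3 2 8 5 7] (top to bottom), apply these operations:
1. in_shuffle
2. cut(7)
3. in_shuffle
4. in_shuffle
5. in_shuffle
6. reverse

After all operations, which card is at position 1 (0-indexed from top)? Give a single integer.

After op 1 (in_shuffle): [3 4 2 0 8 1 5 9 7 6]
After op 2 (cut(7)): [9 7 6 3 4 2 0 8 1 5]
After op 3 (in_shuffle): [2 9 0 7 8 6 1 3 5 4]
After op 4 (in_shuffle): [6 2 1 9 3 0 5 7 4 8]
After op 5 (in_shuffle): [0 6 5 2 7 1 4 9 8 3]
After op 6 (reverse): [3 8 9 4 1 7 2 5 6 0]
Position 1: card 8.

Answer: 8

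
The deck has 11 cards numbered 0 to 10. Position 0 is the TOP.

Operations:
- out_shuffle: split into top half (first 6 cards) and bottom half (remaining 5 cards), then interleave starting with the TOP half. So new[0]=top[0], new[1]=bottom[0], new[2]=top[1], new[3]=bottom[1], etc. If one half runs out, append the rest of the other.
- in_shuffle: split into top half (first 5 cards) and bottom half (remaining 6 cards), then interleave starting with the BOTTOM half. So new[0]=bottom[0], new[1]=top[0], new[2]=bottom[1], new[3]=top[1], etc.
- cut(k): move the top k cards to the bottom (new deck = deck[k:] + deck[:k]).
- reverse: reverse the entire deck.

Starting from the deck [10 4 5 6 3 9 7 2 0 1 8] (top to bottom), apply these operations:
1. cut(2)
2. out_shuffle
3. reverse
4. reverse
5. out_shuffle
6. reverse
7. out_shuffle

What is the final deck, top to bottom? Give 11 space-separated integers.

Answer: 8 6 2 10 3 0 4 9 1 5 7

Derivation:
After op 1 (cut(2)): [5 6 3 9 7 2 0 1 8 10 4]
After op 2 (out_shuffle): [5 0 6 1 3 8 9 10 7 4 2]
After op 3 (reverse): [2 4 7 10 9 8 3 1 6 0 5]
After op 4 (reverse): [5 0 6 1 3 8 9 10 7 4 2]
After op 5 (out_shuffle): [5 9 0 10 6 7 1 4 3 2 8]
After op 6 (reverse): [8 2 3 4 1 7 6 10 0 9 5]
After op 7 (out_shuffle): [8 6 2 10 3 0 4 9 1 5 7]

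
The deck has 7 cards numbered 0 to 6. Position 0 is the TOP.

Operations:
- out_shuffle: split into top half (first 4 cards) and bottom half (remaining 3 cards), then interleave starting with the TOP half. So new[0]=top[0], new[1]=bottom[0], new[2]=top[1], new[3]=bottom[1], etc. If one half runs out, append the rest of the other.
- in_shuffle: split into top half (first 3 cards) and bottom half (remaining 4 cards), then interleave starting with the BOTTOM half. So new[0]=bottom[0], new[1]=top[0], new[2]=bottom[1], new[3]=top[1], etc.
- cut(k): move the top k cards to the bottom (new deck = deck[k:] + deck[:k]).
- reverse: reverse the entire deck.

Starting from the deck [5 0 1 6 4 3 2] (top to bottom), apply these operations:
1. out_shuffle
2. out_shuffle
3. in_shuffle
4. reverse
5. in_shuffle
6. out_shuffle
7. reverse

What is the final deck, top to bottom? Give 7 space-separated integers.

Answer: 4 2 0 6 3 5 1

Derivation:
After op 1 (out_shuffle): [5 4 0 3 1 2 6]
After op 2 (out_shuffle): [5 1 4 2 0 6 3]
After op 3 (in_shuffle): [2 5 0 1 6 4 3]
After op 4 (reverse): [3 4 6 1 0 5 2]
After op 5 (in_shuffle): [1 3 0 4 5 6 2]
After op 6 (out_shuffle): [1 5 3 6 0 2 4]
After op 7 (reverse): [4 2 0 6 3 5 1]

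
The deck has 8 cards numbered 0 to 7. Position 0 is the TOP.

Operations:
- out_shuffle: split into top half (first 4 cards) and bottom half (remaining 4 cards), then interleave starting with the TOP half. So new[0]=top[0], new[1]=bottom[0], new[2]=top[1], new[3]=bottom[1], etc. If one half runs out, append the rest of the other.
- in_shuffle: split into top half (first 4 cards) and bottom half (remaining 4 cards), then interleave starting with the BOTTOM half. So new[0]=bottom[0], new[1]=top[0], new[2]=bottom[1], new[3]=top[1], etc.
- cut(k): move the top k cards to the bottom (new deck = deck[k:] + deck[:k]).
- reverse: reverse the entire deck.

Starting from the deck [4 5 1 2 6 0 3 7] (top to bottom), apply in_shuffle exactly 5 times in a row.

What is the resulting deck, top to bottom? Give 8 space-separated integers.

Answer: 5 2 0 7 4 1 6 3

Derivation:
After op 1 (in_shuffle): [6 4 0 5 3 1 7 2]
After op 2 (in_shuffle): [3 6 1 4 7 0 2 5]
After op 3 (in_shuffle): [7 3 0 6 2 1 5 4]
After op 4 (in_shuffle): [2 7 1 3 5 0 4 6]
After op 5 (in_shuffle): [5 2 0 7 4 1 6 3]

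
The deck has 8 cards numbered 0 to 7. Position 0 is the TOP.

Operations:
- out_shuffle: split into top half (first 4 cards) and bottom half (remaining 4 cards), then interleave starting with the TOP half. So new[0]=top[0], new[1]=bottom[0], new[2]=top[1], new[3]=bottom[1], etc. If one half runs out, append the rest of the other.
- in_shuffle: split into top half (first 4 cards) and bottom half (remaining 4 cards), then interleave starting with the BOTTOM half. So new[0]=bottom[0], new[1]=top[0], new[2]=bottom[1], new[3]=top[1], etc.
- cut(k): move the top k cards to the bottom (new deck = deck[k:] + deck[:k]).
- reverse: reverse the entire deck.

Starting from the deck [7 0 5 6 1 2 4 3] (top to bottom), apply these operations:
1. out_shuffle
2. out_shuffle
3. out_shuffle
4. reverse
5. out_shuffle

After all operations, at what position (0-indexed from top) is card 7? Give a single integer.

Answer: 7

Derivation:
After op 1 (out_shuffle): [7 1 0 2 5 4 6 3]
After op 2 (out_shuffle): [7 5 1 4 0 6 2 3]
After op 3 (out_shuffle): [7 0 5 6 1 2 4 3]
After op 4 (reverse): [3 4 2 1 6 5 0 7]
After op 5 (out_shuffle): [3 6 4 5 2 0 1 7]
Card 7 is at position 7.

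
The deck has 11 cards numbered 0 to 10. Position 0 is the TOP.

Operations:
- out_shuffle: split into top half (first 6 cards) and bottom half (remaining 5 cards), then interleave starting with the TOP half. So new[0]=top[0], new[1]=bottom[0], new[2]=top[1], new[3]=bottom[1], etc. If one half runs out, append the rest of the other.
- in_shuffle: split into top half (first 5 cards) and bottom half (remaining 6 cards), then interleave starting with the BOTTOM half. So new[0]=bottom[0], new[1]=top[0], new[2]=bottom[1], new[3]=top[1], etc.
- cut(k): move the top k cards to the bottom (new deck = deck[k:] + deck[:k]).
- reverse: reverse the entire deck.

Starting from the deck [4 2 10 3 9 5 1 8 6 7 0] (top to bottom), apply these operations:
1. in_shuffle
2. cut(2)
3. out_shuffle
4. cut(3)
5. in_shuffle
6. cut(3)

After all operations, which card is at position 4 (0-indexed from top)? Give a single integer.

Answer: 10

Derivation:
After op 1 (in_shuffle): [5 4 1 2 8 10 6 3 7 9 0]
After op 2 (cut(2)): [1 2 8 10 6 3 7 9 0 5 4]
After op 3 (out_shuffle): [1 7 2 9 8 0 10 5 6 4 3]
After op 4 (cut(3)): [9 8 0 10 5 6 4 3 1 7 2]
After op 5 (in_shuffle): [6 9 4 8 3 0 1 10 7 5 2]
After op 6 (cut(3)): [8 3 0 1 10 7 5 2 6 9 4]
Position 4: card 10.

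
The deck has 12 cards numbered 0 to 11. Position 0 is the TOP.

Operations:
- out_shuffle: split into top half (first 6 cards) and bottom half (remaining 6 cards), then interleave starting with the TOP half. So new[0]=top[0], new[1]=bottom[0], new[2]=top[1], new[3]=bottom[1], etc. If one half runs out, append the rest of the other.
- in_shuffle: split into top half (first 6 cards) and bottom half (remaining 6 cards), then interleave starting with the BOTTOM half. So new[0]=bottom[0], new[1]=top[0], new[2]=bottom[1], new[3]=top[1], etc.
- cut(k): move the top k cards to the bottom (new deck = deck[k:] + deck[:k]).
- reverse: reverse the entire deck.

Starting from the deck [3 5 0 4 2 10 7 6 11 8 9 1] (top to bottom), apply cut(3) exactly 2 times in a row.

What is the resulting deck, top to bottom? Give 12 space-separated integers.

Answer: 7 6 11 8 9 1 3 5 0 4 2 10

Derivation:
After op 1 (cut(3)): [4 2 10 7 6 11 8 9 1 3 5 0]
After op 2 (cut(3)): [7 6 11 8 9 1 3 5 0 4 2 10]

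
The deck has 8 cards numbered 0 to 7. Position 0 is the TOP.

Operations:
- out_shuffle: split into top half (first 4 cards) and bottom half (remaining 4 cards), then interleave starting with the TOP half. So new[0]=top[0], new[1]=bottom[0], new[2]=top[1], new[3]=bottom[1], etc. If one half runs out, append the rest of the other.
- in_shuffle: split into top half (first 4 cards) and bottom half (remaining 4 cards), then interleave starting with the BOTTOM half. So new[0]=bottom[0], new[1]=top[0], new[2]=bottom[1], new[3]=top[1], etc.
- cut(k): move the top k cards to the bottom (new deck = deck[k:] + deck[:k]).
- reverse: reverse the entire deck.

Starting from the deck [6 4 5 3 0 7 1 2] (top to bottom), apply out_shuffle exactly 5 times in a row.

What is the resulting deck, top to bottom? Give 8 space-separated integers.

Answer: 6 5 0 1 4 3 7 2

Derivation:
After op 1 (out_shuffle): [6 0 4 7 5 1 3 2]
After op 2 (out_shuffle): [6 5 0 1 4 3 7 2]
After op 3 (out_shuffle): [6 4 5 3 0 7 1 2]
After op 4 (out_shuffle): [6 0 4 7 5 1 3 2]
After op 5 (out_shuffle): [6 5 0 1 4 3 7 2]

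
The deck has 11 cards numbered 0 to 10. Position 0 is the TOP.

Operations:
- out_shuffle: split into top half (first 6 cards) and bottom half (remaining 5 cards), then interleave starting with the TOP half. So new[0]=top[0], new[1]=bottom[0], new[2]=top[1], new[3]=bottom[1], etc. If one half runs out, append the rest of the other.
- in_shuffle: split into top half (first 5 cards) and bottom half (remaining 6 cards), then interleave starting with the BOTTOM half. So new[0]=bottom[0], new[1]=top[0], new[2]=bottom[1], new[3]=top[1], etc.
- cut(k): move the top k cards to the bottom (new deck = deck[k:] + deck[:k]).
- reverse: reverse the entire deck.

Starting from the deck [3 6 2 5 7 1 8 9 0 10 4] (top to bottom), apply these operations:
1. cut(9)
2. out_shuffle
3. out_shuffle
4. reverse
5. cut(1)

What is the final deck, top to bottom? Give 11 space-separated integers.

Answer: 5 3 0 1 2 4 9 7 6 10 8

Derivation:
After op 1 (cut(9)): [10 4 3 6 2 5 7 1 8 9 0]
After op 2 (out_shuffle): [10 7 4 1 3 8 6 9 2 0 5]
After op 3 (out_shuffle): [10 6 7 9 4 2 1 0 3 5 8]
After op 4 (reverse): [8 5 3 0 1 2 4 9 7 6 10]
After op 5 (cut(1)): [5 3 0 1 2 4 9 7 6 10 8]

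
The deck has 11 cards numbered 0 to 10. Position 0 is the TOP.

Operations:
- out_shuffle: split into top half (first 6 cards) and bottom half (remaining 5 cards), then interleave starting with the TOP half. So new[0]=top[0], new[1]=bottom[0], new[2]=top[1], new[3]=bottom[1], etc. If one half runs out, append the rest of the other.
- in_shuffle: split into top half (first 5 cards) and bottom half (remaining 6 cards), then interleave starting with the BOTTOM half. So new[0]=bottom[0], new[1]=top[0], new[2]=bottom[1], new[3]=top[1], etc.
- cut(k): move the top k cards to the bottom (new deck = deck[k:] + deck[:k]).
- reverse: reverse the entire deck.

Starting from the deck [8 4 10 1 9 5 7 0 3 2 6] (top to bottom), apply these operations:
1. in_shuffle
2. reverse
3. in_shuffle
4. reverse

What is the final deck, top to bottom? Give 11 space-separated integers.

After op 1 (in_shuffle): [5 8 7 4 0 10 3 1 2 9 6]
After op 2 (reverse): [6 9 2 1 3 10 0 4 7 8 5]
After op 3 (in_shuffle): [10 6 0 9 4 2 7 1 8 3 5]
After op 4 (reverse): [5 3 8 1 7 2 4 9 0 6 10]

Answer: 5 3 8 1 7 2 4 9 0 6 10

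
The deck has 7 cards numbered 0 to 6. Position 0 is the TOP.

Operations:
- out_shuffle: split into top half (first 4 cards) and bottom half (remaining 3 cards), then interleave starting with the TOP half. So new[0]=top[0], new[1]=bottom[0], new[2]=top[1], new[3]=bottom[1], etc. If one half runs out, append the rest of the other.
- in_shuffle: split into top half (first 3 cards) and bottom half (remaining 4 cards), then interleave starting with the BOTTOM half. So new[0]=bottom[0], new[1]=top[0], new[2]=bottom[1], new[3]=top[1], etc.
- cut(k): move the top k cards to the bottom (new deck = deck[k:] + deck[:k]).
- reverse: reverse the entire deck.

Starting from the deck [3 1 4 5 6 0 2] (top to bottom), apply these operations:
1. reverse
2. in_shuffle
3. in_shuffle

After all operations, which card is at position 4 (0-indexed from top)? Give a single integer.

Answer: 6

Derivation:
After op 1 (reverse): [2 0 6 5 4 1 3]
After op 2 (in_shuffle): [5 2 4 0 1 6 3]
After op 3 (in_shuffle): [0 5 1 2 6 4 3]
Position 4: card 6.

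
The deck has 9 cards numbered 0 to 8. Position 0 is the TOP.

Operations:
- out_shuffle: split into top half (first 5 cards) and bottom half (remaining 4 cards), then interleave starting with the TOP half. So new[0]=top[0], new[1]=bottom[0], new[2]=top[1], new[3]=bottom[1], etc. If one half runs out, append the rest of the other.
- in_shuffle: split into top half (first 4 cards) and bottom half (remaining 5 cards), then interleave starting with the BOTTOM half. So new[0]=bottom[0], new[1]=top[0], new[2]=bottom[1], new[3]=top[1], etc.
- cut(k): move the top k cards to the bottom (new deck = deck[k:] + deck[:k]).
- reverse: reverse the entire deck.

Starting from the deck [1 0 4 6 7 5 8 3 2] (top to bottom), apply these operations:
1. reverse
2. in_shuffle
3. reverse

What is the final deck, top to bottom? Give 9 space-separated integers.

Answer: 1 5 0 8 4 3 6 2 7

Derivation:
After op 1 (reverse): [2 3 8 5 7 6 4 0 1]
After op 2 (in_shuffle): [7 2 6 3 4 8 0 5 1]
After op 3 (reverse): [1 5 0 8 4 3 6 2 7]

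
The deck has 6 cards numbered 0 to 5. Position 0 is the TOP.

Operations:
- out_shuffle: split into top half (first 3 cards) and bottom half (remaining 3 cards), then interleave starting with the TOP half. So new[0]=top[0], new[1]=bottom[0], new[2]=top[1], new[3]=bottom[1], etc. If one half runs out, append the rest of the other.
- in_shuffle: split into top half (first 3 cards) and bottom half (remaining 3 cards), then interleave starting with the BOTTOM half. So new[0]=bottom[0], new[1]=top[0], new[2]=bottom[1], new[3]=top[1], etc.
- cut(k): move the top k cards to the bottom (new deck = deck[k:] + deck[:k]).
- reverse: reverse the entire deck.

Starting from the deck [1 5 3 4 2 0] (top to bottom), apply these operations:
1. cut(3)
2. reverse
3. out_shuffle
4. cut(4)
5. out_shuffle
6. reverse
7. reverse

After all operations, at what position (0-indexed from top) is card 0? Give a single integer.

After op 1 (cut(3)): [4 2 0 1 5 3]
After op 2 (reverse): [3 5 1 0 2 4]
After op 3 (out_shuffle): [3 0 5 2 1 4]
After op 4 (cut(4)): [1 4 3 0 5 2]
After op 5 (out_shuffle): [1 0 4 5 3 2]
After op 6 (reverse): [2 3 5 4 0 1]
After op 7 (reverse): [1 0 4 5 3 2]
Card 0 is at position 1.

Answer: 1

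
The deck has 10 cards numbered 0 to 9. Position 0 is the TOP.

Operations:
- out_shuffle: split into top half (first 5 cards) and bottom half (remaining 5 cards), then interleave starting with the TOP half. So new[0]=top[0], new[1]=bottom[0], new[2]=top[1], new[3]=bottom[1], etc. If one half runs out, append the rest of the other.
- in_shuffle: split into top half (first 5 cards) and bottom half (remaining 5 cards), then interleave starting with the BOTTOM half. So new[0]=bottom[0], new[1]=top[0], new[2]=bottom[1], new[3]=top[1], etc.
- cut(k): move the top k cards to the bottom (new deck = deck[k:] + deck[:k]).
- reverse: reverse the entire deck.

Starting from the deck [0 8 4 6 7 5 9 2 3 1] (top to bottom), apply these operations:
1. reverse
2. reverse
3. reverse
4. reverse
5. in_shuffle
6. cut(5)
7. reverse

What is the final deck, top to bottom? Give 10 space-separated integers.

After op 1 (reverse): [1 3 2 9 5 7 6 4 8 0]
After op 2 (reverse): [0 8 4 6 7 5 9 2 3 1]
After op 3 (reverse): [1 3 2 9 5 7 6 4 8 0]
After op 4 (reverse): [0 8 4 6 7 5 9 2 3 1]
After op 5 (in_shuffle): [5 0 9 8 2 4 3 6 1 7]
After op 6 (cut(5)): [4 3 6 1 7 5 0 9 8 2]
After op 7 (reverse): [2 8 9 0 5 7 1 6 3 4]

Answer: 2 8 9 0 5 7 1 6 3 4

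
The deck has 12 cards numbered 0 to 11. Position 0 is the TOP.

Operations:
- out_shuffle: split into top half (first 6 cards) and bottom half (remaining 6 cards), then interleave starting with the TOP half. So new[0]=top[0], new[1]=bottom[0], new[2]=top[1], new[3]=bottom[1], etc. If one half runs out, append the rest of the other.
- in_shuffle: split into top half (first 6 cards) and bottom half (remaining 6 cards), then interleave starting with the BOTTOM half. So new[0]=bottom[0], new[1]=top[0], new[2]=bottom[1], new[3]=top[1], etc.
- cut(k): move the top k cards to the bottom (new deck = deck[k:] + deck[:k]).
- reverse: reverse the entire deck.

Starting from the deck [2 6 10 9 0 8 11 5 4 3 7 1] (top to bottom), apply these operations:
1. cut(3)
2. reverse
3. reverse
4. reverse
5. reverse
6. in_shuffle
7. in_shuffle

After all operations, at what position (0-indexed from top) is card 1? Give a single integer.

After op 1 (cut(3)): [9 0 8 11 5 4 3 7 1 2 6 10]
After op 2 (reverse): [10 6 2 1 7 3 4 5 11 8 0 9]
After op 3 (reverse): [9 0 8 11 5 4 3 7 1 2 6 10]
After op 4 (reverse): [10 6 2 1 7 3 4 5 11 8 0 9]
After op 5 (reverse): [9 0 8 11 5 4 3 7 1 2 6 10]
After op 6 (in_shuffle): [3 9 7 0 1 8 2 11 6 5 10 4]
After op 7 (in_shuffle): [2 3 11 9 6 7 5 0 10 1 4 8]
Card 1 is at position 9.

Answer: 9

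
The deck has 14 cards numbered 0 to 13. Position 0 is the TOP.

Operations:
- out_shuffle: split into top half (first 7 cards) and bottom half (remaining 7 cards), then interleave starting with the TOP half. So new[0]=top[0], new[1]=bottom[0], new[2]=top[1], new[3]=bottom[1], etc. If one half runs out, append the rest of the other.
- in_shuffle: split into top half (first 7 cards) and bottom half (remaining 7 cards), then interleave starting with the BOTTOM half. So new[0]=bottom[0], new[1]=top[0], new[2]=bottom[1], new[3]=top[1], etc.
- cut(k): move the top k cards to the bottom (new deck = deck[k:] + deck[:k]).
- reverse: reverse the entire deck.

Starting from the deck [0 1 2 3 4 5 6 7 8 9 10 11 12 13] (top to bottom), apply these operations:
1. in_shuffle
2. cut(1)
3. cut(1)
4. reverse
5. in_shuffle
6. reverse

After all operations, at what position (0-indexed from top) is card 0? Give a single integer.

Answer: 12

Derivation:
After op 1 (in_shuffle): [7 0 8 1 9 2 10 3 11 4 12 5 13 6]
After op 2 (cut(1)): [0 8 1 9 2 10 3 11 4 12 5 13 6 7]
After op 3 (cut(1)): [8 1 9 2 10 3 11 4 12 5 13 6 7 0]
After op 4 (reverse): [0 7 6 13 5 12 4 11 3 10 2 9 1 8]
After op 5 (in_shuffle): [11 0 3 7 10 6 2 13 9 5 1 12 8 4]
After op 6 (reverse): [4 8 12 1 5 9 13 2 6 10 7 3 0 11]
Card 0 is at position 12.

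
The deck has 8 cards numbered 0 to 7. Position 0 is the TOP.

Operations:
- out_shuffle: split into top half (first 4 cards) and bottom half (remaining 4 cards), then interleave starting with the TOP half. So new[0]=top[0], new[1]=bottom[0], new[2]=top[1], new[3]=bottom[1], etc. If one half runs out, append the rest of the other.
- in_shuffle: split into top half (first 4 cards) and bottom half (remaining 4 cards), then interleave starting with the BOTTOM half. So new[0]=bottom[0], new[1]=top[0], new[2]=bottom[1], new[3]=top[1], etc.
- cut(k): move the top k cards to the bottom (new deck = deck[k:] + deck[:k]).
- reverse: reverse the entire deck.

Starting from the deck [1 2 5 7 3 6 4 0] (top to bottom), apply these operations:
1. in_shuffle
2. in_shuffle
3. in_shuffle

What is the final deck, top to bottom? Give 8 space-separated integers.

Answer: 0 4 6 3 7 5 2 1

Derivation:
After op 1 (in_shuffle): [3 1 6 2 4 5 0 7]
After op 2 (in_shuffle): [4 3 5 1 0 6 7 2]
After op 3 (in_shuffle): [0 4 6 3 7 5 2 1]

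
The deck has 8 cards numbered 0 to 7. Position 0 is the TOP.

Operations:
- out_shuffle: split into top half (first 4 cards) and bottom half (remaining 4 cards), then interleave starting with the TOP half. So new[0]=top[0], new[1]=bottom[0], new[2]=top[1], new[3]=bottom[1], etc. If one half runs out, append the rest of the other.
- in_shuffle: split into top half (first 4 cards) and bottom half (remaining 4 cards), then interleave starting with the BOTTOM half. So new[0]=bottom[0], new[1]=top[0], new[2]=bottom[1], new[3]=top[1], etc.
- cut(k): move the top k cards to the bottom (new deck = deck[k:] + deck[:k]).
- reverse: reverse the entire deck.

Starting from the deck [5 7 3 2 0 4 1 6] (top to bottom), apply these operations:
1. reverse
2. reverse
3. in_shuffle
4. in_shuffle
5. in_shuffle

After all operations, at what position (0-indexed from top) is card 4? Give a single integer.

Answer: 2

Derivation:
After op 1 (reverse): [6 1 4 0 2 3 7 5]
After op 2 (reverse): [5 7 3 2 0 4 1 6]
After op 3 (in_shuffle): [0 5 4 7 1 3 6 2]
After op 4 (in_shuffle): [1 0 3 5 6 4 2 7]
After op 5 (in_shuffle): [6 1 4 0 2 3 7 5]
Card 4 is at position 2.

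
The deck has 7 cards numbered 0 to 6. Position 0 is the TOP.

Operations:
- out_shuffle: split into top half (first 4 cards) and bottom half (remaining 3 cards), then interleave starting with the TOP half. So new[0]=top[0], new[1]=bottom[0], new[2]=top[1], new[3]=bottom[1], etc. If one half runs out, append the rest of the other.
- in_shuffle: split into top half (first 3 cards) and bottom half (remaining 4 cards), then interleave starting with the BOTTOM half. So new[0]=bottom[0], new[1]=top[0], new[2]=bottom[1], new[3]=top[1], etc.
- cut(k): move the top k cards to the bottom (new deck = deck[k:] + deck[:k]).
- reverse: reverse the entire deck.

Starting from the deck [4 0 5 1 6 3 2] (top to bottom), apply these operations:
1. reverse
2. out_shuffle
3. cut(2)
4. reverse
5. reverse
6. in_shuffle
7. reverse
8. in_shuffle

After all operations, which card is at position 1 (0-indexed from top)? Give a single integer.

Answer: 5

Derivation:
After op 1 (reverse): [2 3 6 1 5 0 4]
After op 2 (out_shuffle): [2 5 3 0 6 4 1]
After op 3 (cut(2)): [3 0 6 4 1 2 5]
After op 4 (reverse): [5 2 1 4 6 0 3]
After op 5 (reverse): [3 0 6 4 1 2 5]
After op 6 (in_shuffle): [4 3 1 0 2 6 5]
After op 7 (reverse): [5 6 2 0 1 3 4]
After op 8 (in_shuffle): [0 5 1 6 3 2 4]
Position 1: card 5.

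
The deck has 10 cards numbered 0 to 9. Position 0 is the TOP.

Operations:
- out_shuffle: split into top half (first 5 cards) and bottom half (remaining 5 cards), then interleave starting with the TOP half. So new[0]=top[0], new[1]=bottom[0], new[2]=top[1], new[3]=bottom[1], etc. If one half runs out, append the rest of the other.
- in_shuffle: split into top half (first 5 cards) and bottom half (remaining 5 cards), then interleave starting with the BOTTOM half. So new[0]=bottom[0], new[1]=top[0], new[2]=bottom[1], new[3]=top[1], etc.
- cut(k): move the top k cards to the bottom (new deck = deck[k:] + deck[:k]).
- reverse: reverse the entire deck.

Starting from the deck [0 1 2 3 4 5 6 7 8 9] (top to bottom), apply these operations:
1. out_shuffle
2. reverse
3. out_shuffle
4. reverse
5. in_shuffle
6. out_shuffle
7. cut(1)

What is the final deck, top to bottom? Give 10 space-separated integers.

Answer: 5 0 2 6 3 7 9 4 1 8

Derivation:
After op 1 (out_shuffle): [0 5 1 6 2 7 3 8 4 9]
After op 2 (reverse): [9 4 8 3 7 2 6 1 5 0]
After op 3 (out_shuffle): [9 2 4 6 8 1 3 5 7 0]
After op 4 (reverse): [0 7 5 3 1 8 6 4 2 9]
After op 5 (in_shuffle): [8 0 6 7 4 5 2 3 9 1]
After op 6 (out_shuffle): [8 5 0 2 6 3 7 9 4 1]
After op 7 (cut(1)): [5 0 2 6 3 7 9 4 1 8]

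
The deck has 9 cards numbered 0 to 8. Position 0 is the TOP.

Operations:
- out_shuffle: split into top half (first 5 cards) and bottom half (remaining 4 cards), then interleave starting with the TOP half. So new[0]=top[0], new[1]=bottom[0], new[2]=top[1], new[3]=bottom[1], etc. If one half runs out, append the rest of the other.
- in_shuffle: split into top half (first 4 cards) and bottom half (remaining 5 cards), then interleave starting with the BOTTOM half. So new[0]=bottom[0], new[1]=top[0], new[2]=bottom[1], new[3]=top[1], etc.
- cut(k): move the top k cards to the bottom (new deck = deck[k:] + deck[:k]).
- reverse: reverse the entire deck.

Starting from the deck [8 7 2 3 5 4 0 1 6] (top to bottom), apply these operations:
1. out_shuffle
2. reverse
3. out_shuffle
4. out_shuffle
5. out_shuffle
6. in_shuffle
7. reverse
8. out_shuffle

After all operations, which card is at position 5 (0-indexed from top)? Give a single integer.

Answer: 5

Derivation:
After op 1 (out_shuffle): [8 4 7 0 2 1 3 6 5]
After op 2 (reverse): [5 6 3 1 2 0 7 4 8]
After op 3 (out_shuffle): [5 0 6 7 3 4 1 8 2]
After op 4 (out_shuffle): [5 4 0 1 6 8 7 2 3]
After op 5 (out_shuffle): [5 8 4 7 0 2 1 3 6]
After op 6 (in_shuffle): [0 5 2 8 1 4 3 7 6]
After op 7 (reverse): [6 7 3 4 1 8 2 5 0]
After op 8 (out_shuffle): [6 8 7 2 3 5 4 0 1]
Position 5: card 5.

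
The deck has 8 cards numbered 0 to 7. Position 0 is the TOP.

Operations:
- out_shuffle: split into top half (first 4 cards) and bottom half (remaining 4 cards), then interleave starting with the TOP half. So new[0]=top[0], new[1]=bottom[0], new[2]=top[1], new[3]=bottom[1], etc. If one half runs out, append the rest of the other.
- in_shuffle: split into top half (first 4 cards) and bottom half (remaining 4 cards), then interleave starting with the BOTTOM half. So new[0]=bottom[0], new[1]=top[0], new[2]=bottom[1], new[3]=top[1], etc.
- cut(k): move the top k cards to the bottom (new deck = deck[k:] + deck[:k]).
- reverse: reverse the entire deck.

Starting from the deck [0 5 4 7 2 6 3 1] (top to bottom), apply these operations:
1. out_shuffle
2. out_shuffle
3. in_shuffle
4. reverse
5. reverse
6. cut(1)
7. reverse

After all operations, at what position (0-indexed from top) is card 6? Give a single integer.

Answer: 4

Derivation:
After op 1 (out_shuffle): [0 2 5 6 4 3 7 1]
After op 2 (out_shuffle): [0 4 2 3 5 7 6 1]
After op 3 (in_shuffle): [5 0 7 4 6 2 1 3]
After op 4 (reverse): [3 1 2 6 4 7 0 5]
After op 5 (reverse): [5 0 7 4 6 2 1 3]
After op 6 (cut(1)): [0 7 4 6 2 1 3 5]
After op 7 (reverse): [5 3 1 2 6 4 7 0]
Card 6 is at position 4.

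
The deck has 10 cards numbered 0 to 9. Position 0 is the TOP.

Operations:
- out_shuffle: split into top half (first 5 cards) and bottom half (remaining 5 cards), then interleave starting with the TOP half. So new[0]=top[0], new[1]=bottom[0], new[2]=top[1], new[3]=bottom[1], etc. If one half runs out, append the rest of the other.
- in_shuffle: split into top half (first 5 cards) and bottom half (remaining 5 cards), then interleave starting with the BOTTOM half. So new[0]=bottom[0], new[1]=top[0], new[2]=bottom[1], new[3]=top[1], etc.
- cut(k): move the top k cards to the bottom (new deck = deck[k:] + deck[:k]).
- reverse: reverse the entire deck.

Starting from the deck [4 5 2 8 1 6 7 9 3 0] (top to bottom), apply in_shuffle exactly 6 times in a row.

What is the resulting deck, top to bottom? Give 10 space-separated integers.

Answer: 1 0 8 3 2 9 5 7 4 6

Derivation:
After op 1 (in_shuffle): [6 4 7 5 9 2 3 8 0 1]
After op 2 (in_shuffle): [2 6 3 4 8 7 0 5 1 9]
After op 3 (in_shuffle): [7 2 0 6 5 3 1 4 9 8]
After op 4 (in_shuffle): [3 7 1 2 4 0 9 6 8 5]
After op 5 (in_shuffle): [0 3 9 7 6 1 8 2 5 4]
After op 6 (in_shuffle): [1 0 8 3 2 9 5 7 4 6]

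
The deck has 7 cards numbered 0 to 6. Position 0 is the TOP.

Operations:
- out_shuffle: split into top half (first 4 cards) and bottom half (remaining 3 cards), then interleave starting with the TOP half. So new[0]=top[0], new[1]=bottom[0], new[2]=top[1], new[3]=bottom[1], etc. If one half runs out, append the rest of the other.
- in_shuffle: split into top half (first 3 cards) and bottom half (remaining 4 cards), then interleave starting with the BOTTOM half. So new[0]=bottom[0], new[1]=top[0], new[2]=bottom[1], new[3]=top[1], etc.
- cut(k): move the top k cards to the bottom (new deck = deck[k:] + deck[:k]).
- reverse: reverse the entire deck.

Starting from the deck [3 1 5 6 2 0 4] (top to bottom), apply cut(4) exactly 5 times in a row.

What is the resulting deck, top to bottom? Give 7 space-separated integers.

Answer: 4 3 1 5 6 2 0

Derivation:
After op 1 (cut(4)): [2 0 4 3 1 5 6]
After op 2 (cut(4)): [1 5 6 2 0 4 3]
After op 3 (cut(4)): [0 4 3 1 5 6 2]
After op 4 (cut(4)): [5 6 2 0 4 3 1]
After op 5 (cut(4)): [4 3 1 5 6 2 0]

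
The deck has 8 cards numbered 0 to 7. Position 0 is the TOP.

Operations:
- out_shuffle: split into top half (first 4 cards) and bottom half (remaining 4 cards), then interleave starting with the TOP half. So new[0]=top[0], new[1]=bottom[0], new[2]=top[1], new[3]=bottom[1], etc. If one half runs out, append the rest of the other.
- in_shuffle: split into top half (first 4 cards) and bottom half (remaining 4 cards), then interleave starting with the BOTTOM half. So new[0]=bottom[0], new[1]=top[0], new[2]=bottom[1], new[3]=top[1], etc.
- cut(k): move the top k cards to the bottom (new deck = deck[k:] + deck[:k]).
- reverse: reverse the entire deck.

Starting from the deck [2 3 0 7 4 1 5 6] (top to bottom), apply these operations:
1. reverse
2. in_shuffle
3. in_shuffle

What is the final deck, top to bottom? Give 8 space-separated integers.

Answer: 3 7 1 6 2 0 4 5

Derivation:
After op 1 (reverse): [6 5 1 4 7 0 3 2]
After op 2 (in_shuffle): [7 6 0 5 3 1 2 4]
After op 3 (in_shuffle): [3 7 1 6 2 0 4 5]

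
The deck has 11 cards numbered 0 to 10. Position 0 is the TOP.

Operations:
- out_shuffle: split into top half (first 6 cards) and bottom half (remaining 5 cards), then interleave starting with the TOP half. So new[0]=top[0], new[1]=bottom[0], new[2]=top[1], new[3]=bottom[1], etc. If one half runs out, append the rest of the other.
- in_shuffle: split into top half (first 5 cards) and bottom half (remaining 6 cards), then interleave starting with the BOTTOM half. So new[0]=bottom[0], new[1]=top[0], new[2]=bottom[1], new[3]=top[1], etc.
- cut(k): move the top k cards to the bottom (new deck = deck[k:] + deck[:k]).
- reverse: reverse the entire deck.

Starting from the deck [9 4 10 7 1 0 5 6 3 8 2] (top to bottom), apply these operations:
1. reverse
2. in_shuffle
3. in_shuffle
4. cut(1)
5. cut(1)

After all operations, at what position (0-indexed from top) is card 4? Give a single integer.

After op 1 (reverse): [2 8 3 6 5 0 1 7 10 4 9]
After op 2 (in_shuffle): [0 2 1 8 7 3 10 6 4 5 9]
After op 3 (in_shuffle): [3 0 10 2 6 1 4 8 5 7 9]
After op 4 (cut(1)): [0 10 2 6 1 4 8 5 7 9 3]
After op 5 (cut(1)): [10 2 6 1 4 8 5 7 9 3 0]
Card 4 is at position 4.

Answer: 4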